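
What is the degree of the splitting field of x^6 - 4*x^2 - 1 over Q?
The degree of the splitting field over Q equals the order of the Galois group, so first determine the group. The polynomial f is an irreducible sextic over Q, so G = Gal(f/Q) is one of the 16 transitive subgroups 6T1, ..., 6T16 of S_6. The discriminant of f is 3356224 = 1832^2, a perfect square, so G is contained in A_6. The transitive groups of degree 6 contained in A_6 are: A_4 (6T4, order 12), S_4 (6T7, order 24), (C_3 x C_3) : C_4 (6T10, order 36), PSL(2,5) (6T12, order 60), A_6 (6T15, order 360). By Dedekind's theorem, for a prime p not dividing disc(f) the degrees of the irreducible factors of f mod p form the cycle type of an element of G. Factoring f modulo the 79 such primes p <= 419 (skipping 2, 229, which divide the discriminant), each new pattern first appears at: mod 3: f = (x^3 + x^2 + 2x + 1)(x^3 + 2x^2 + 2x + 2), pattern 3+3; mod 7: f = (x^2 + 4)(x^4 + 3x^2 + 5), pattern 4+2; mod 23: f = (x + 9)(x + 14)(x^2 + x + 18)(x^2 + 22x + 18), pattern 2+2+1+1; mod 193: f = (x + 87)(x + 90)(x + 93)(x + 100)(x + 103)(x + 106), pattern 1+1+1+1+1+1. No other pattern occurs in this range, so the set of observed cycle types is {3+3, 4+2, 2+2+1+1, 1+1+1+1+1+1}. The candidates containing elements of all these cycle types are S_4 (6T7) of order 24, (C_3 x C_3) : C_4 (6T10) of order 36, A_6 (6T15) of order 360; the others are excluded. The observed types are precisely the cycle types that occur in S_4 (6T7). Each of the other remaining candidates has further cycle types, and by the Chebotarev density theorem the matching factorization patterns would occur for a proportion of primes equal to their share of the group: (C_3 x C_3) : C_4 (6T10) additionally contains elements of type 3+1+1+1 (4 of its 36 elements, about 11% of primes); A_6 (6T15) additionally contains elements of type 5+1, 3+1+1+1 (184 of its 360 elements, about 51% of primes). None of the 79 primes tested shows any such pattern (for each of these groups the chance of that is below 10^-4), which rules them out. Hence G = S_4 (6T7), of order 24. The Galois group S_4 (6T7) has order 24, so the splitting field has degree 24 over Q.

24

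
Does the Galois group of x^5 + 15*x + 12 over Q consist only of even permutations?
The polynomial is irreducible of degree 5 over Q. Its discriminant is 259200000, which is not a perfect square. A Galois group lies in the alternating group exactly when the discriminant is a square in Q, so the Galois group (F_20) is not contained in A_5.

No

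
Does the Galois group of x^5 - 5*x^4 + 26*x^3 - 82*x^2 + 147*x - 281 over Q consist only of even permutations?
The polynomial is irreducible of degree 5 over Q. Its discriminant is 37149830992, which is not a perfect square. A Galois group lies in the alternating group exactly when the discriminant is a square in Q, so the Galois group (S_5) is not contained in A_5.

No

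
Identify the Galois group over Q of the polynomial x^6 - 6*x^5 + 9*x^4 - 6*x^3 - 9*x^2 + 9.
The polynomial f is an irreducible sextic over Q, so G = Gal(f/Q) is one of the 16 transitive subgroups 6T1, ..., 6T16 of S_6. The discriminant of f is 297538935552, which is not a perfect square, so G is not contained in A_6. The transitive groups of degree 6 not contained in A_6 are: C_6 (6T1, order 6), S_3 (6T2, order 6), D_6 (6T3, order 12), C_3 x S_3 (6T5, order 18), A_4 x C_2 (6T6, order 24), S_4 (6T8, order 24), S_3 x S_3 (6T9, order 36), S_4 x C_2 (6T11, order 48), (S_3 x S_3) : C_2 (6T13, order 72), PGL(2,5) (6T14, order 120), S_6 (6T16, order 720). By Dedekind's theorem, for a prime p not dividing disc(f) the degrees of the irreducible factors of f mod p form the cycle type of an element of G. Factoring f modulo the 23 such primes p <= 97 (skipping 2, 3, which divide the discriminant), each new pattern first appears at: mod 5: f = (x^6 + 4x^5 + 4x^4 + 4x^3 + x^2 + 4), pattern 6; mod 11: f = (x + 1)(x + 4)(x^2 + 4x + 2)(x^2 + 7x + 8), pattern 2+2+1+1; mod 13: f = (x + 5)(x + 8)(x + 10)(x^3 + 10x^2 + 12x + 10), pattern 3+1+1+1; mod 31: f = (x^2 + 10x + 22)(x^2 + 21x + 14)(x^2 + 25x + 11), pattern 2+2+2; mod 97: f = (x^3 + 94x^2 + 30x + 94)(x^3 + 94x^2 + 67x + 94), pattern 3+3. No other pattern occurs in this range, so the set of observed cycle types is {6, 2+2+1+1, 3+1+1+1, 2+2+2, 3+3}. The candidates containing elements of all these cycle types are S_3 x S_3 (6T9) of order 36, (S_3 x S_3) : C_2 (6T13) of order 72, S_6 (6T16) of order 720; the others are excluded. The observed types are precisely the cycle types that occur in S_3 x S_3 (6T9) (apart from the identity). Each of the other remaining candidates has further cycle types, and by the Chebotarev density theorem the matching factorization patterns would occur for a proportion of primes equal to their share of the group: (S_3 x S_3) : C_2 (6T13) additionally contains elements of type 4+2, 3+2+1, 2+1+1+1+1 (36 of its 72 elements, about 50% of primes); S_6 (6T16) additionally contains elements of type 5+1, 4+2, 4+1+1, 3+2+1, 2+1+1+1+1 (459 of its 720 elements, about 64% of primes). None of the 23 primes tested shows any such pattern (for each of these groups the chance of that is below 10^-4), which rules them out. Hence G = S_3 x S_3 (6T9), of order 36.

S_3 x S_3 (also written G36-)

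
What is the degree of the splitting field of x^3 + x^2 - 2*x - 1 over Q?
3

The degree of the splitting field over Q equals the order of the Galois group, so first determine the group. The polynomial is an irreducible cubic over Q and its discriminant is 49 = 7^2, a perfect square. For an irreducible cubic, a square discriminant forces the Galois group to be A_3, the cyclic group of order 3. The Galois group C_3 (3T1) has order 3, so the splitting field has degree 3 over Q.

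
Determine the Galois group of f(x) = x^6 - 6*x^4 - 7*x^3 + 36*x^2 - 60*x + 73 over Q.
C_6 (order 6)

The polynomial f is an irreducible sextic over Q, so G = Gal(f/Q) is one of the 16 transitive subgroups 6T1, ..., 6T16 of S_6. The discriminant of f is -63822230816067, which is not a perfect square, so G is not contained in A_6. The transitive groups of degree 6 not contained in A_6 are: C_6 (6T1, order 6), S_3 (6T2, order 6), D_6 (6T3, order 12), C_3 x S_3 (6T5, order 18), A_4 x C_2 (6T6, order 24), S_4 (6T8, order 24), S_3 x S_3 (6T9, order 36), S_4 x C_2 (6T11, order 48), (S_3 x S_3) : C_2 (6T13, order 72), PGL(2,5) (6T14, order 120), S_6 (6T16, order 720). By Dedekind's theorem, for a prime p not dividing disc(f) the degrees of the irreducible factors of f mod p form the cycle type of an element of G. Factoring f modulo the 37 such primes p <= 173 (skipping 3, 19, 37, which divide the discriminant), each new pattern first appears at: mod 2: f = (x^6 + x^3 + 1), pattern 6; mod 7: f = (x^3 + 3x + 5)(x^3 + 5x + 2), pattern 3+3; mod 17: f = (x^2 + 11)(x^2 + 2x + 8)(x^2 + 15x + 13), pattern 2+2+2; mod 73: f = (x)(x + 6)(x + 9)(x + 28)(x + 45)(x + 58), pattern 1+1+1+1+1+1. No other pattern occurs in this range, so the set of observed cycle types is {6, 3+3, 2+2+2, 1+1+1+1+1+1}. The candidates containing elements of all these cycle types are C_6 (6T1) of order 6, D_6 (6T3) of order 12, C_3 x S_3 (6T5) of order 18, A_4 x C_2 (6T6) of order 24, S_3 x S_3 (6T9) of order 36, S_4 x C_2 (6T11) of order 48, (S_3 x S_3) : C_2 (6T13) of order 72, PGL(2,5) (6T14) of order 120, S_6 (6T16) of order 720; the others are excluded. The observed types are precisely the cycle types that occur in C_6 (6T1). Each of the other remaining candidates has further cycle types, and by the Chebotarev density theorem the matching factorization patterns would occur for a proportion of primes equal to their share of the group: D_6 (6T3) additionally contains elements of type 2+2+1+1 (3 of its 12 elements, about 25% of primes); C_3 x S_3 (6T5) additionally contains elements of type 3+1+1+1 (4 of its 18 elements, about 22% of primes); A_4 x C_2 (6T6) additionally contains elements of type 2+2+1+1, 2+1+1+1+1 (6 of its 24 elements, about 25% of primes); S_3 x S_3 (6T9) additionally contains elements of type 3+1+1+1, 2+2+1+1 (13 of its 36 elements, about 36% of primes); S_4 x C_2 (6T11) additionally contains elements of type 4+2, 4+1+1, 2+2+1+1, 2+1+1+1+1 (24 of its 48 elements, about 50% of primes); (S_3 x S_3) : C_2 (6T13) additionally contains elements of type 4+2, 3+2+1, 3+1+1+1, 2+2+1+1, 2+1+1+1+1 (49 of its 72 elements, about 68% of primes); PGL(2,5) (6T14) additionally contains elements of type 5+1, 4+1+1, 2+2+1+1 (69 of its 120 elements, about 58% of primes); S_6 (6T16) additionally contains elements of type 5+1, 4+2, 4+1+1, 3+2+1, 3+1+1+1, 2+2+1+1, 2+1+1+1+1 (544 of its 720 elements, about 76% of primes). None of the 37 primes tested shows any such pattern (for each of these groups the chance of that is below 10^-4), which rules them out. Hence G = C_6 (6T1), of order 6.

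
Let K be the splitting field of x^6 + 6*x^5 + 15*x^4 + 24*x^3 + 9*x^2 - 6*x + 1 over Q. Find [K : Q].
The degree of the splitting field over Q equals the order of the Galois group, so first determine the group. The polynomial f is an irreducible sextic over Q, so G = Gal(f/Q) is one of the 16 transitive subgroups 6T1, ..., 6T16 of S_6. The discriminant of f is 4516300800, which is not a perfect square, so G is not contained in A_6. The transitive groups of degree 6 not contained in A_6 are: C_6 (6T1, order 6), S_3 (6T2, order 6), D_6 (6T3, order 12), C_3 x S_3 (6T5, order 18), A_4 x C_2 (6T6, order 24), S_4 (6T8, order 24), S_3 x S_3 (6T9, order 36), S_4 x C_2 (6T11, order 48), (S_3 x S_3) : C_2 (6T13, order 72), PGL(2,5) (6T14, order 120), S_6 (6T16, order 720). By Dedekind's theorem, for a prime p not dividing disc(f) the degrees of the irreducible factors of f mod p form the cycle type of an element of G. Factoring f modulo the 79 such primes p <= 431 (skipping 2, 3, 5, 11, which divide the discriminant), each new pattern first appears at: mod 7: f = (x^3 + 3x^2 + x + 4)(x^3 + 3x^2 + 5x + 2), pattern 3+3; mod 13: f = (x^6 + 6x^5 + 2x^4 + 11x^3 + 9x^2 + 7x + 1), pattern 6; mod 17: f = (x + 4)(x + 14)(x^2 + 6x + 3)(x^2 + 16x + 8), pattern 2+2+1+1; mod 29: f = (x^2 + 2x + 4)(x^2 + 8x + 28)(x^2 + 25x + 7), pattern 2+2+2; mod 31: f = (x + 2)(x + 3)(x + 7)(x + 9)(x + 18)(x + 29), pattern 1+1+1+1+1+1. No other pattern occurs in this range, so the set of observed cycle types is {3+3, 6, 2+2+1+1, 2+2+2, 1+1+1+1+1+1}. The candidates containing elements of all these cycle types are D_6 (6T3) of order 12, A_4 x C_2 (6T6) of order 24, S_3 x S_3 (6T9) of order 36, S_4 x C_2 (6T11) of order 48, (S_3 x S_3) : C_2 (6T13) of order 72, PGL(2,5) (6T14) of order 120, S_6 (6T16) of order 720; the others are excluded. The observed types are precisely the cycle types that occur in D_6 (6T3). Each of the other remaining candidates has further cycle types, and by the Chebotarev density theorem the matching factorization patterns would occur for a proportion of primes equal to their share of the group: A_4 x C_2 (6T6) additionally contains elements of type 2+1+1+1+1 (3 of its 24 elements, about 12% of primes); S_3 x S_3 (6T9) additionally contains elements of type 3+1+1+1 (4 of its 36 elements, about 11% of primes); S_4 x C_2 (6T11) additionally contains elements of type 4+2, 4+1+1, 2+1+1+1+1 (15 of its 48 elements, about 31% of primes); (S_3 x S_3) : C_2 (6T13) additionally contains elements of type 4+2, 3+2+1, 3+1+1+1, 2+1+1+1+1 (40 of its 72 elements, about 56% of primes); PGL(2,5) (6T14) additionally contains elements of type 5+1, 4+1+1 (54 of its 120 elements, about 45% of primes); S_6 (6T16) additionally contains elements of type 5+1, 4+2, 4+1+1, 3+2+1, 3+1+1+1, 2+1+1+1+1 (499 of its 720 elements, about 69% of primes). None of the 79 primes tested shows any such pattern (for each of these groups the chance of that is below 10^-4), which rules them out. Hence G = D_6 (6T3), of order 12. The Galois group D_6 (6T3) has order 12, so the splitting field has degree 12 over Q.

12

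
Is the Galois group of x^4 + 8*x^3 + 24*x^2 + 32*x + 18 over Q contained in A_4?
No

The polynomial is irreducible of degree 4 over Q. Its discriminant is 2048, which is not a perfect square. A Galois group lies in the alternating group exactly when the discriminant is a square in Q, so the Galois group (D_4) is not contained in A_4.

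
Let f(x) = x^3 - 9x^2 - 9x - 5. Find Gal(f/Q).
The polynomial is an irreducible cubic over Q and its discriminant is -13068, which is not a perfect square. For an irreducible cubic, a non-square discriminant gives Galois group S_3.

S_3, the symmetric group on 3 letters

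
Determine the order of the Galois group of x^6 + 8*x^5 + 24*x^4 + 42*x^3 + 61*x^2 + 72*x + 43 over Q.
12

The degree of the splitting field over Q equals the order of the Galois group, so first determine the group. The polynomial f is an irreducible sextic over Q, so G = Gal(f/Q) is one of the 16 transitive subgroups 6T1, ..., 6T16 of S_6. The discriminant of f is 13191900736 = 114856^2, a perfect square, so G is contained in A_6. The transitive groups of degree 6 contained in A_6 are: A_4 (6T4, order 12), S_4 (6T7, order 24), (C_3 x C_3) : C_4 (6T10, order 36), PSL(2,5) (6T12, order 60), A_6 (6T15, order 360). By Dedekind's theorem, for a prime p not dividing disc(f) the degrees of the irreducible factors of f mod p form the cycle type of an element of G. Factoring f modulo the 33 such primes p <= 149 (skipping 2, 7, which divide the discriminant), each new pattern first appears at: mod 3: f = (x^3 + 2x + 1)(x^3 + 2x^2 + x + 1), pattern 3+3; mod 13: f = (x + 4)(x + 8)(x^2 + x + 5)(x^2 + 8x + 1), pattern 2+2+1+1. No other pattern occurs in this range, so the set of observed cycle types is {3+3, 2+2+1+1}. The candidates containing elements of all these cycle types are A_4 (6T4) of order 12, S_4 (6T7) of order 24, (C_3 x C_3) : C_4 (6T10) of order 36, PSL(2,5) (6T12) of order 60, A_6 (6T15) of order 360; the others are excluded. The observed types are precisely the cycle types that occur in A_4 (6T4) (apart from the identity). Each of the other remaining candidates has further cycle types, and by the Chebotarev density theorem the matching factorization patterns would occur for a proportion of primes equal to their share of the group: S_4 (6T7) additionally contains elements of type 4+2 (6 of its 24 elements, about 25% of primes); (C_3 x C_3) : C_4 (6T10) additionally contains elements of type 4+2, 3+1+1+1 (22 of its 36 elements, about 61% of primes); PSL(2,5) (6T12) additionally contains elements of type 5+1 (24 of its 60 elements, about 40% of primes); A_6 (6T15) additionally contains elements of type 5+1, 4+2, 3+1+1+1 (274 of its 360 elements, about 76% of primes). None of the 33 primes tested shows any such pattern (for each of these groups the chance of that is below 10^-4), which rules them out. Hence G = A_4 (6T4), of order 12. The Galois group A_4 (6T4) has order 12, so the splitting field has degree 12 over Q.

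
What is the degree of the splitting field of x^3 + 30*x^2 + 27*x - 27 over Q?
The degree of the splitting field over Q equals the order of the Galois group, so first determine the group. The polynomial is an irreducible cubic over Q and its discriminant is 3080025 = 1755^2, a perfect square. For an irreducible cubic, a square discriminant forces the Galois group to be A_3, the cyclic group of order 3. The Galois group C_3 (3T1) has order 3, so the splitting field has degree 3 over Q.

3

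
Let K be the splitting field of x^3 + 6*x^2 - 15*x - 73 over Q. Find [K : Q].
3

The degree of the splitting field over Q equals the order of the Galois group, so first determine the group. The polynomial is an irreducible cubic over Q and its discriminant is 59049 = 243^2, a perfect square. For an irreducible cubic, a square discriminant forces the Galois group to be A_3, the cyclic group of order 3. The Galois group C_3 (3T1) has order 3, so the splitting field has degree 3 over Q.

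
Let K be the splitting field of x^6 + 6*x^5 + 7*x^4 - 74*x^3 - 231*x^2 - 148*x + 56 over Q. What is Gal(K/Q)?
The polynomial f is an irreducible sextic over Q, so G = Gal(f/Q) is one of the 16 transitive subgroups 6T1, ..., 6T16 of S_6. The discriminant of f is -905333959757824, which is not a perfect square, so G is not contained in A_6. The transitive groups of degree 6 not contained in A_6 are: C_6 (6T1, order 6), S_3 (6T2, order 6), D_6 (6T3, order 12), C_3 x S_3 (6T5, order 18), A_4 x C_2 (6T6, order 24), S_4 (6T8, order 24), S_3 x S_3 (6T9, order 36), S_4 x C_2 (6T11, order 48), (S_3 x S_3) : C_2 (6T13, order 72), PGL(2,5) (6T14, order 120), S_6 (6T16, order 720). By Dedekind's theorem, for a prime p not dividing disc(f) the degrees of the irreducible factors of f mod p form the cycle type of an element of G. Factoring f modulo the 67 such primes p <= 347 (skipping 2, 229, which divide the discriminant), each new pattern first appears at: mod 3: f = (x^6 + x^4 + x^3 + 2x + 2), pattern 6; mod 5: f = (x^3 + 2x^2 + 4x + 2)(x^3 + 4x^2 + 3), pattern 3+3; mod 7: f = (x)(x + 1)(x^4 + 5x^3 + 2x^2 + x + 6), pattern 4+1+1; mod 13: f = (x^2 + 12x + 4)(x^4 + 7x^3 + 10x^2 + 12x + 1), pattern 4+2; mod 23: f = (x^2 + 8)(x^2 + 3x + 3)(x^2 + 3x + 10), pattern 2+2+2; mod 29: f = (x + 8)(x + 26)(x^2 + 13x + 16)(x^2 + 17x + 21), pattern 2+2+1+1; mod 193: f = (x + 38)(x + 48)(x + 83)(x + 100)(x + 146)(x + 170), pattern 1+1+1+1+1+1; mod 347: f = (x + 57)(x + 147)(x + 333)(x + 345)(x^2 + 165x + 279), pattern 2+1+1+1+1. No other pattern occurs in this range, so the set of observed cycle types is {6, 3+3, 4+1+1, 4+2, 2+2+2, 2+2+1+1, 1+1+1+1+1+1, 2+1+1+1+1}. The candidates containing elements of all these cycle types are S_4 x C_2 (6T11) of order 48, S_6 (6T16) of order 720; the others are excluded. The observed types are precisely the cycle types that occur in S_4 x C_2 (6T11). Each of the other remaining candidates has further cycle types, and by the Chebotarev density theorem the matching factorization patterns would occur for a proportion of primes equal to their share of the group: S_6 (6T16) additionally contains elements of type 5+1, 3+2+1, 3+1+1+1 (304 of its 720 elements, about 42% of primes). None of the 67 primes tested shows any such pattern (for each of these groups the chance of that is below 10^-4), which rules them out. Hence G = S_4 x C_2 (6T11), of order 48.

S_4 x C_2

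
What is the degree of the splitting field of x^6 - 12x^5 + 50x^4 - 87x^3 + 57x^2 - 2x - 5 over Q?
The degree of the splitting field over Q equals the order of the Galois group, so first determine the group. The polynomial f is an irreducible sextic over Q, so G = Gal(f/Q) is one of the 16 transitive subgroups 6T1, ..., 6T16 of S_6. The discriminant of f is 30991489 = 5567^2, a perfect square, so G is contained in A_6. The transitive groups of degree 6 contained in A_6 are: A_4 (6T4, order 12), S_4 (6T7, order 24), (C_3 x C_3) : C_4 (6T10, order 36), PSL(2,5) (6T12, order 60), A_6 (6T15, order 360). By Dedekind's theorem, for a prime p not dividing disc(f) the degrees of the irreducible factors of f mod p form the cycle type of an element of G. Factoring f modulo the 21 such primes p <= 79 (skipping 19, which divides the discriminant), each new pattern first appears at: mod 2: f = (x + 1)(x^5 + x^4 + x^3 + x + 1), pattern 5+1; mod 7: f = (x^3 + 3x^2 + x + 1)(x^3 + 6x^2 + 3x + 2), pattern 3+3; mod 61: f = (x + 35)(x + 57)(x^2 + 7x + 30)(x^2 + 11x + 13), pattern 2+2+1+1. No other pattern occurs in this range, so the set of observed cycle types is {5+1, 3+3, 2+2+1+1}. The candidates containing elements of all these cycle types are PSL(2,5) (6T12) of order 60, A_6 (6T15) of order 360; the others are excluded. The observed types are precisely the cycle types that occur in PSL(2,5) (6T12) (apart from the identity). Each of the other remaining candidates has further cycle types, and by the Chebotarev density theorem the matching factorization patterns would occur for a proportion of primes equal to their share of the group: A_6 (6T15) additionally contains elements of type 4+2, 3+1+1+1 (130 of its 360 elements, about 36% of primes). None of the 21 primes tested shows any such pattern (for each of these groups the chance of that is below 10^-4), which rules them out. Hence G = PSL(2,5) (6T12), of order 60. The Galois group PSL(2,5) (6T12) has order 60, so the splitting field has degree 60 over Q.

60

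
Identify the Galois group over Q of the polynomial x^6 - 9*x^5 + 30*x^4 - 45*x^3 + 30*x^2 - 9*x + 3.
S_3, S_3 acting on 6 points

The polynomial f is an irreducible sextic over Q, so G = Gal(f/Q) is one of the 16 transitive subgroups 6T1, ..., 6T16 of S_6. The discriminant of f is -34992, which is not a perfect square, so G is not contained in A_6. The transitive groups of degree 6 not contained in A_6 are: C_6 (6T1, order 6), S_3 (6T2, order 6), D_6 (6T3, order 12), C_3 x S_3 (6T5, order 18), A_4 x C_2 (6T6, order 24), S_4 (6T8, order 24), S_3 x S_3 (6T9, order 36), S_4 x C_2 (6T11, order 48), (S_3 x S_3) : C_2 (6T13, order 72), PGL(2,5) (6T14, order 120), S_6 (6T16, order 720). By Dedekind's theorem, for a prime p not dividing disc(f) the degrees of the irreducible factors of f mod p form the cycle type of an element of G. Factoring f modulo the 23 such primes p <= 97 (skipping 2, 3, which divide the discriminant), each new pattern first appears at: mod 5: f = (x^2 + 2)(x^2 + 2x + 4)(x^2 + 4x + 1), pattern 2+2+2; mod 7: f = (x^3 + 5x + 2)(x^3 + 5x^2 + 4x + 5), pattern 3+3; mod 31: f = (x + 2)(x + 6)(x + 8)(x + 20)(x + 22)(x + 26), pattern 1+1+1+1+1+1. No other pattern occurs in this range, so the set of observed cycle types is {2+2+2, 3+3, 1+1+1+1+1+1}. The candidates containing elements of all these cycle types are C_6 (6T1) of order 6, S_3 (6T2) of order 6, D_6 (6T3) of order 12, C_3 x S_3 (6T5) of order 18, A_4 x C_2 (6T6) of order 24, S_4 (6T8) of order 24, S_3 x S_3 (6T9) of order 36, S_4 x C_2 (6T11) of order 48, (S_3 x S_3) : C_2 (6T13) of order 72, PGL(2,5) (6T14) of order 120, S_6 (6T16) of order 720; the others are excluded. The observed types are precisely the cycle types that occur in S_3 (6T2). Each of the other remaining candidates has further cycle types, and by the Chebotarev density theorem the matching factorization patterns would occur for a proportion of primes equal to their share of the group: C_6 (6T1) additionally contains elements of type 6 (2 of its 6 elements, about 33% of primes); D_6 (6T3) additionally contains elements of type 6, 2+2+1+1 (5 of its 12 elements, about 42% of primes); C_3 x S_3 (6T5) additionally contains elements of type 6, 3+1+1+1 (10 of its 18 elements, about 56% of primes); A_4 x C_2 (6T6) additionally contains elements of type 6, 2+2+1+1, 2+1+1+1+1 (14 of its 24 elements, about 58% of primes); S_4 (6T8) additionally contains elements of type 4+1+1, 2+2+1+1 (9 of its 24 elements, about 38% of primes); S_3 x S_3 (6T9) additionally contains elements of type 6, 3+1+1+1, 2+2+1+1 (25 of its 36 elements, about 69% of primes); S_4 x C_2 (6T11) additionally contains elements of type 6, 4+2, 4+1+1, 2+2+1+1, 2+1+1+1+1 (32 of its 48 elements, about 67% of primes); (S_3 x S_3) : C_2 (6T13) additionally contains elements of type 6, 4+2, 3+2+1, 3+1+1+1, 2+2+1+1, 2+1+1+1+1 (61 of its 72 elements, about 85% of primes); PGL(2,5) (6T14) additionally contains elements of type 6, 5+1, 4+1+1, 2+2+1+1 (89 of its 120 elements, about 74% of primes); S_6 (6T16) additionally contains elements of type 6, 5+1, 4+2, 4+1+1, 3+2+1, 3+1+1+1, 2+2+1+1, 2+1+1+1+1 (664 of its 720 elements, about 92% of primes). None of the 23 primes tested shows any such pattern (for each of these groups the chance of that is below 10^-4), which rules them out. Hence G = S_3 (6T2), of order 6.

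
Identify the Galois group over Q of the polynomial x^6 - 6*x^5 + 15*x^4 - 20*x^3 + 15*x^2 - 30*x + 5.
A_6

The polynomial f is an irreducible sextic over Q, so G = Gal(f/Q) is one of the 16 transitive subgroups 6T1, ..., 6T16 of S_6. The discriminant of f is 746496000000 = 864000^2, a perfect square, so G is contained in A_6. The transitive groups of degree 6 contained in A_6 are: A_4 (6T4, order 12), S_4 (6T7, order 24), (C_3 x C_3) : C_4 (6T10, order 36), PSL(2,5) (6T12, order 60), A_6 (6T15, order 360). By Dedekind's theorem, for a prime p not dividing disc(f) the degrees of the irreducible factors of f mod p form the cycle type of an element of G. Factoring f modulo the 6 such primes p <= 23 (skipping 2, 3, 5, which divide the discriminant), each new pattern first appears at: mod 7: f = (x + 3)(x^5 + 5x^4 + x^2 + 5x + 4), pattern 5+1; mod 23: f = (x + 1)(x + 10)(x + 15)(x^3 + 14x^2 + 5x + 10), pattern 3+1+1+1. No other pattern occurs in this range, so the set of observed cycle types is {5+1, 3+1+1+1}. Among the candidates above, the only group containing elements of all these cycle types is A_6 (6T15) — each of A_4 (6T4), S_4 (6T7), (C_3 x C_3) : C_4 (6T10), PSL(2,5) (6T12) lacks at least one of them. Hence G = A_6 (6T15), of order 360.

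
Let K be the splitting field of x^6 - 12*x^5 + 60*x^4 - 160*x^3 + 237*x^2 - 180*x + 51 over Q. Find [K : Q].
The degree of the splitting field over Q equals the order of the Galois group, so first determine the group. The polynomial f is an irreducible sextic over Q, so G = Gal(f/Q) is one of the 16 transitive subgroups 6T1, ..., 6T16 of S_6. The discriminant of f is 419904 = 648^2, a perfect square, so G is contained in A_6. The transitive groups of degree 6 contained in A_6 are: A_4 (6T4, order 12), S_4 (6T7, order 24), (C_3 x C_3) : C_4 (6T10, order 36), PSL(2,5) (6T12, order 60), A_6 (6T15, order 360). By Dedekind's theorem, for a prime p not dividing disc(f) the degrees of the irreducible factors of f mod p form the cycle type of an element of G. Factoring f modulo the 33 such primes p <= 149 (skipping 2, 3, which divide the discriminant), each new pattern first appears at: mod 5: f = (x^3 + x + 1)(x^3 + 3x^2 + 4x + 1), pattern 3+3; mod 17: f = (x)(x + 13)(x^2 + 13x + 1)(x^2 + 13x + 11), pattern 2+2+1+1; mod 71: f = (x + 2)(x + 3)(x + 30)(x + 37)(x + 64)(x + 65), pattern 1+1+1+1+1+1. No other pattern occurs in this range, so the set of observed cycle types is {3+3, 2+2+1+1, 1+1+1+1+1+1}. The candidates containing elements of all these cycle types are A_4 (6T4) of order 12, S_4 (6T7) of order 24, (C_3 x C_3) : C_4 (6T10) of order 36, PSL(2,5) (6T12) of order 60, A_6 (6T15) of order 360; the others are excluded. The observed types are precisely the cycle types that occur in A_4 (6T4). Each of the other remaining candidates has further cycle types, and by the Chebotarev density theorem the matching factorization patterns would occur for a proportion of primes equal to their share of the group: S_4 (6T7) additionally contains elements of type 4+2 (6 of its 24 elements, about 25% of primes); (C_3 x C_3) : C_4 (6T10) additionally contains elements of type 4+2, 3+1+1+1 (22 of its 36 elements, about 61% of primes); PSL(2,5) (6T12) additionally contains elements of type 5+1 (24 of its 60 elements, about 40% of primes); A_6 (6T15) additionally contains elements of type 5+1, 4+2, 3+1+1+1 (274 of its 360 elements, about 76% of primes). None of the 33 primes tested shows any such pattern (for each of these groups the chance of that is below 10^-4), which rules them out. Hence G = A_4 (6T4), of order 12. The Galois group A_4 (6T4) has order 12, so the splitting field has degree 12 over Q.

12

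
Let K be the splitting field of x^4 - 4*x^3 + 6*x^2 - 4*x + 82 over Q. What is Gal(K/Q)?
The polynomial is an irreducible quartic over Q and its discriminant is 136048896 = 11664^2, a perfect square, so the Galois group is contained in A_4. The resolvent cubic y^3 - 6*y^2 - 312*y + 640 splits completely over Q, which gives the Klein four-group V_4.

V_4 (order 4)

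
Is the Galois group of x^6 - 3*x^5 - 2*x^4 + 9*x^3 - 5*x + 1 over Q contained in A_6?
The polynomial is irreducible of degree 6 over Q. Its discriminant is 810448, which is not a perfect square. A Galois group lies in the alternating group exactly when the discriminant is a square in Q, so the Galois group (S_3) is not contained in A_6.

No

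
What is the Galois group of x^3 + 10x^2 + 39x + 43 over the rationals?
The polynomial is an irreducible cubic over Q and its discriminant is -5239, which is not a perfect square. For an irreducible cubic, a non-square discriminant gives Galois group S_3.

S_3 (also written S3)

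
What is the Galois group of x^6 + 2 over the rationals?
D_6

The polynomial f is an irreducible sextic over Q, so G = Gal(f/Q) is one of the 16 transitive subgroups 6T1, ..., 6T16 of S_6. The discriminant of f is -1492992, which is not a perfect square, so G is not contained in A_6. The transitive groups of degree 6 not contained in A_6 are: C_6 (6T1, order 6), S_3 (6T2, order 6), D_6 (6T3, order 12), C_3 x S_3 (6T5, order 18), A_4 x C_2 (6T6, order 24), S_4 (6T8, order 24), S_3 x S_3 (6T9, order 36), S_4 x C_2 (6T11, order 48), (S_3 x S_3) : C_2 (6T13, order 72), PGL(2,5) (6T14, order 120), S_6 (6T16, order 720). By Dedekind's theorem, for a prime p not dividing disc(f) the degrees of the irreducible factors of f mod p form the cycle type of an element of G. Factoring f modulo the 79 such primes p <= 419 (skipping 2, 3, which divide the discriminant), each new pattern first appears at: mod 5: f = (x^2 + 3)(x^2 + 2x + 3)(x^2 + 3x + 3), pattern 2+2+2; mod 7: f = (x^6 + 2), pattern 6; mod 11: f = (x + 2)(x + 9)(x^2 + 2x + 4)(x^2 + 9x + 4), pattern 2+2+1+1; mod 19: f = (x^3 + 6)(x^3 + 13), pattern 3+3; mod 43: f = (x + 3)(x + 18)(x + 21)(x + 22)(x + 25)(x + 40), pattern 1+1+1+1+1+1. No other pattern occurs in this range, so the set of observed cycle types is {2+2+2, 6, 2+2+1+1, 3+3, 1+1+1+1+1+1}. The candidates containing elements of all these cycle types are D_6 (6T3) of order 12, A_4 x C_2 (6T6) of order 24, S_3 x S_3 (6T9) of order 36, S_4 x C_2 (6T11) of order 48, (S_3 x S_3) : C_2 (6T13) of order 72, PGL(2,5) (6T14) of order 120, S_6 (6T16) of order 720; the others are excluded. The observed types are precisely the cycle types that occur in D_6 (6T3). Each of the other remaining candidates has further cycle types, and by the Chebotarev density theorem the matching factorization patterns would occur for a proportion of primes equal to their share of the group: A_4 x C_2 (6T6) additionally contains elements of type 2+1+1+1+1 (3 of its 24 elements, about 12% of primes); S_3 x S_3 (6T9) additionally contains elements of type 3+1+1+1 (4 of its 36 elements, about 11% of primes); S_4 x C_2 (6T11) additionally contains elements of type 4+2, 4+1+1, 2+1+1+1+1 (15 of its 48 elements, about 31% of primes); (S_3 x S_3) : C_2 (6T13) additionally contains elements of type 4+2, 3+2+1, 3+1+1+1, 2+1+1+1+1 (40 of its 72 elements, about 56% of primes); PGL(2,5) (6T14) additionally contains elements of type 5+1, 4+1+1 (54 of its 120 elements, about 45% of primes); S_6 (6T16) additionally contains elements of type 5+1, 4+2, 4+1+1, 3+2+1, 3+1+1+1, 2+1+1+1+1 (499 of its 720 elements, about 69% of primes). None of the 79 primes tested shows any such pattern (for each of these groups the chance of that is below 10^-4), which rules them out. Hence G = D_6 (6T3), of order 12.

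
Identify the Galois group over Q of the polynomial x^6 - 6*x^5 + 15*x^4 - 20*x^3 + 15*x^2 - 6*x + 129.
The polynomial f is an irreducible sextic over Q, so G = Gal(f/Q) is one of the 16 transitive subgroups 6T1, ..., 6T16 of S_6. The discriminant of f is -1603087953297408, which is not a perfect square, so G is not contained in A_6. The transitive groups of degree 6 not contained in A_6 are: C_6 (6T1, order 6), S_3 (6T2, order 6), D_6 (6T3, order 12), C_3 x S_3 (6T5, order 18), A_4 x C_2 (6T6, order 24), S_4 (6T8, order 24), S_3 x S_3 (6T9, order 36), S_4 x C_2 (6T11, order 48), (S_3 x S_3) : C_2 (6T13, order 72), PGL(2,5) (6T14, order 120), S_6 (6T16, order 720). By Dedekind's theorem, for a prime p not dividing disc(f) the degrees of the irreducible factors of f mod p form the cycle type of an element of G. Factoring f modulo the 79 such primes p <= 419 (skipping 2, 3, which divide the discriminant), each new pattern first appears at: mod 5: f = (x^2 + 2x + 4)(x^2 + 3x + 3)(x^2 + 4x + 2), pattern 2+2+2; mod 7: f = (x^6 + x^5 + x^4 + x^3 + x^2 + x + 3), pattern 6; mod 11: f = (x + 3)(x + 6)(x^2 + 2x + 2)(x^2 + 5x + 10), pattern 2+2+1+1; mod 19: f = (x^3 + 16x^2 + 3x + 8)(x^3 + 16x^2 + 3x + 9), pattern 3+3; mod 43: f = (x)(x + 5)(x + 6)(x + 35)(x + 36)(x + 41), pattern 1+1+1+1+1+1. No other pattern occurs in this range, so the set of observed cycle types is {2+2+2, 6, 2+2+1+1, 3+3, 1+1+1+1+1+1}. The candidates containing elements of all these cycle types are D_6 (6T3) of order 12, A_4 x C_2 (6T6) of order 24, S_3 x S_3 (6T9) of order 36, S_4 x C_2 (6T11) of order 48, (S_3 x S_3) : C_2 (6T13) of order 72, PGL(2,5) (6T14) of order 120, S_6 (6T16) of order 720; the others are excluded. The observed types are precisely the cycle types that occur in D_6 (6T3). Each of the other remaining candidates has further cycle types, and by the Chebotarev density theorem the matching factorization patterns would occur for a proportion of primes equal to their share of the group: A_4 x C_2 (6T6) additionally contains elements of type 2+1+1+1+1 (3 of its 24 elements, about 12% of primes); S_3 x S_3 (6T9) additionally contains elements of type 3+1+1+1 (4 of its 36 elements, about 11% of primes); S_4 x C_2 (6T11) additionally contains elements of type 4+2, 4+1+1, 2+1+1+1+1 (15 of its 48 elements, about 31% of primes); (S_3 x S_3) : C_2 (6T13) additionally contains elements of type 4+2, 3+2+1, 3+1+1+1, 2+1+1+1+1 (40 of its 72 elements, about 56% of primes); PGL(2,5) (6T14) additionally contains elements of type 5+1, 4+1+1 (54 of its 120 elements, about 45% of primes); S_6 (6T16) additionally contains elements of type 5+1, 4+2, 4+1+1, 3+2+1, 3+1+1+1, 2+1+1+1+1 (499 of its 720 elements, about 69% of primes). None of the 79 primes tested shows any such pattern (for each of these groups the chance of that is below 10^-4), which rules them out. Hence G = D_6 (6T3), of order 12.

D_6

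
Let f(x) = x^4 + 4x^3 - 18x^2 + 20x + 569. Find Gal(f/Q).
The polynomial is an irreducible quartic over Q and its discriminant is 12230590464 = 110592^2, a perfect square, so the Galois group is contained in A_4. The resolvent cubic y^3 + 18*y^2 - 2196*y - 50472 is irreducible over Q. An irreducible resolvent with square discriminant gives A_4.

A_4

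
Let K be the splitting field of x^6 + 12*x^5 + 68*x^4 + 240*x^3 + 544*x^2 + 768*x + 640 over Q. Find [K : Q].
72

The degree of the splitting field over Q equals the order of the Galois group, so first determine the group. The polynomial f is an irreducible sextic over Q, so G = Gal(f/Q) is one of the 16 transitive subgroups 6T1, ..., 6T16 of S_6. The discriminant of f is -201485505789952, which is not a perfect square, so G is not contained in A_6. The transitive groups of degree 6 not contained in A_6 are: C_6 (6T1, order 6), S_3 (6T2, order 6), D_6 (6T3, order 12), C_3 x S_3 (6T5, order 18), A_4 x C_2 (6T6, order 24), S_4 (6T8, order 24), S_3 x S_3 (6T9, order 36), S_4 x C_2 (6T11, order 48), (S_3 x S_3) : C_2 (6T13, order 72), PGL(2,5) (6T14, order 120), S_6 (6T16, order 720). By Dedekind's theorem, for a prime p not dividing disc(f) the degrees of the irreducible factors of f mod p form the cycle type of an element of G. Factoring f modulo the 29 such primes p <= 113 (skipping 2, which divides the discriminant), each new pattern first appears at: mod 3: f = (x^6 + 2x^4 + x^2 + 1), pattern 6; mod 5: f = (x)(x^2 + x + 1)(x^3 + x^2 + x + 3), pattern 3+2+1; mod 7: f = (x^2 + 2x + 3)(x^4 + 3x^3 + 3x^2 + x + 1), pattern 4+2; mod 17: f = (x^3 + 6x^2 + 16x + 5)(x^3 + 6x^2 + 16x + 9), pattern 3+3; mod 19: f = (x^2 + 5x + 15)(x^2 + 9x + 15)(x^2 + 17x + 2), pattern 2+2+2; mod 37: f = (x + 7)(x + 33)(x^2 + 10x + 19)(x^2 + 36x + 23), pattern 2+2+1+1; mod 41: f = (x + 5)(x + 6)(x + 36)(x^3 + 6x^2 + 16x + 34), pattern 3+1+1+1; mod 113: f = (x + 24)(x + 44)(x + 47)(x + 48)(x^2 + 75x + 106), pattern 2+1+1+1+1. No other pattern occurs in this range, so the set of observed cycle types is {6, 3+2+1, 4+2, 3+3, 2+2+2, 2+2+1+1, 3+1+1+1, 2+1+1+1+1}. The candidates containing elements of all these cycle types are (S_3 x S_3) : C_2 (6T13) of order 72, S_6 (6T16) of order 720; the others are excluded. The observed types are precisely the cycle types that occur in (S_3 x S_3) : C_2 (6T13) (apart from the identity). Each of the other remaining candidates has further cycle types, and by the Chebotarev density theorem the matching factorization patterns would occur for a proportion of primes equal to their share of the group: S_6 (6T16) additionally contains elements of type 5+1, 4+1+1 (234 of its 720 elements, about 32% of primes). None of the 29 primes tested shows any such pattern (for each of these groups the chance of that is below 10^-4), which rules them out. Hence G = (S_3 x S_3) : C_2 (6T13), of order 72. The Galois group (S_3 x S_3) : C_2 (6T13) has order 72, so the splitting field has degree 72 over Q.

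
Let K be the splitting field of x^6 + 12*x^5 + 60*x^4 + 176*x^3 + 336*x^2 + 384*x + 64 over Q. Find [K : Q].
The degree of the splitting field over Q equals the order of the Galois group, so first determine the group. The polynomial f is an irreducible sextic over Q, so G = Gal(f/Q) is one of the 16 transitive subgroups 6T1, ..., 6T16 of S_6. The discriminant of f is 5410421842378752, which is not a perfect square, so G is not contained in A_6. The transitive groups of degree 6 not contained in A_6 are: C_6 (6T1, order 6), S_3 (6T2, order 6), D_6 (6T3, order 12), C_3 x S_3 (6T5, order 18), A_4 x C_2 (6T6, order 24), S_4 (6T8, order 24), S_3 x S_3 (6T9, order 36), S_4 x C_2 (6T11, order 48), (S_3 x S_3) : C_2 (6T13, order 72), PGL(2,5) (6T14, order 120), S_6 (6T16, order 720). By Dedekind's theorem, for a prime p not dividing disc(f) the degrees of the irreducible factors of f mod p form the cycle type of an element of G. Factoring f modulo the 23 such primes p <= 97 (skipping 2, 3, which divide the discriminant), each new pattern first appears at: mod 5: f = (x^6 + 2x^5 + x^3 + x^2 + 4x + 4), pattern 6; mod 11: f = (x + 3)(x + 7)(x^2 + 3x + 3)(x^2 + 10x + 8), pattern 2+2+1+1; mod 13: f = (x + 3)(x + 5)(x + 11)(x^3 + 6x^2 + 12x + 10), pattern 3+1+1+1; mod 31: f = (x^2 + 7x + 25)(x^2 + 17x + 12)(x^2 + 19x + 6), pattern 2+2+2; mod 97: f = (x^3 + 6x^2 + 12x + 33)(x^3 + 6x^2 + 12x + 96), pattern 3+3. No other pattern occurs in this range, so the set of observed cycle types is {6, 2+2+1+1, 3+1+1+1, 2+2+2, 3+3}. The candidates containing elements of all these cycle types are S_3 x S_3 (6T9) of order 36, (S_3 x S_3) : C_2 (6T13) of order 72, S_6 (6T16) of order 720; the others are excluded. The observed types are precisely the cycle types that occur in S_3 x S_3 (6T9) (apart from the identity). Each of the other remaining candidates has further cycle types, and by the Chebotarev density theorem the matching factorization patterns would occur for a proportion of primes equal to their share of the group: (S_3 x S_3) : C_2 (6T13) additionally contains elements of type 4+2, 3+2+1, 2+1+1+1+1 (36 of its 72 elements, about 50% of primes); S_6 (6T16) additionally contains elements of type 5+1, 4+2, 4+1+1, 3+2+1, 2+1+1+1+1 (459 of its 720 elements, about 64% of primes). None of the 23 primes tested shows any such pattern (for each of these groups the chance of that is below 10^-4), which rules them out. Hence G = S_3 x S_3 (6T9), of order 36. The Galois group S_3 x S_3 (6T9) has order 36, so the splitting field has degree 36 over Q.

36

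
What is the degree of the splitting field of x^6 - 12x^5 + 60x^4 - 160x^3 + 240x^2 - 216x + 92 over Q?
360

The degree of the splitting field over Q equals the order of the Galois group, so first determine the group. The polynomial f is an irreducible sextic over Q, so G = Gal(f/Q) is one of the 16 transitive subgroups 6T1, ..., 6T16 of S_6. The discriminant of f is 746496000000 = 864000^2, a perfect square, so G is contained in A_6. The transitive groups of degree 6 contained in A_6 are: A_4 (6T4, order 12), S_4 (6T7, order 24), (C_3 x C_3) : C_4 (6T10, order 36), PSL(2,5) (6T12, order 60), A_6 (6T15, order 360). By Dedekind's theorem, for a prime p not dividing disc(f) the degrees of the irreducible factors of f mod p form the cycle type of an element of G. Factoring f modulo the 6 such primes p <= 23 (skipping 2, 3, 5, which divide the discriminant), each new pattern first appears at: mod 7: f = (x + 2)(x^5 + 4x^3 + 2x + 4), pattern 5+1; mod 23: f = (x)(x + 9)(x + 14)(x^3 + 11x^2 + 3x + 18), pattern 3+1+1+1. No other pattern occurs in this range, so the set of observed cycle types is {5+1, 3+1+1+1}. Among the candidates above, the only group containing elements of all these cycle types is A_6 (6T15) — each of A_4 (6T4), S_4 (6T7), (C_3 x C_3) : C_4 (6T10), PSL(2,5) (6T12) lacks at least one of them. Hence G = A_6 (6T15), of order 360. The Galois group A_6 (6T15) has order 360, so the splitting field has degree 360 over Q.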